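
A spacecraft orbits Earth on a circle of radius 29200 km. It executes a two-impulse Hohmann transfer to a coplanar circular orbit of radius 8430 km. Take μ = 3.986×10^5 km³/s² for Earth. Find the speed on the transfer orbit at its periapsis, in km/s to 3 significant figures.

Semi-major axis of the transfer orbit: a_t = (29200 + 8430)/2 = 18815 km.
At periapsis, r = 8430 km.
From the vis-viva equation, v = √[μ(2/r − 1/a_t)] = 8.566 km/s.

v = 8.57 km/s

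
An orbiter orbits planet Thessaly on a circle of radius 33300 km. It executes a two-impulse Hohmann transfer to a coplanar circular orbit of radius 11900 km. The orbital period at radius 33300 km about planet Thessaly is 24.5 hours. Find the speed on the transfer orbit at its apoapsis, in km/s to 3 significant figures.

From Kepler's third law T² = 4π²r³/μ at r = 33300 km, T = 24.5 hours = 24.5 × 3600 s = 88200 s: μ = 4π²r³/T² = 1.87394×10^5 km³/s².
The Hohmann ellipse has a_t = (r₁ + r₂)/2 = 22600 km.
At apoapsis, r = 33300 km.
Applying v² = μ(2/r − 1/a_t): v = 1.721 km/s.

v = 1.72 km/s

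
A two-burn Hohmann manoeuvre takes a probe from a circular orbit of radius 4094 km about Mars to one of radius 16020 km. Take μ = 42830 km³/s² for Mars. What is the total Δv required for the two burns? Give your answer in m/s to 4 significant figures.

The Hohmann ellipse has a_t = (r₁ + r₂)/2 = 10057 km.
Circular speed at r₁: v₁ = √(μ/r₁) = √(42830/4094) = 3.2344 km/s.
Transfer-orbit speed at r₁ (v² = μ(2/r − 1/a)): v_p = √[μ(2/r₁ − 1/a_t)] = 4.0822 km/s.
First burn Δv₁ = |v_p − v₁| = 0.8478 km/s.
Circular speed at r₂: v₂ = √(μ/r₂) = 1.6351 km/s.
Transfer-orbit speed at r₂: v_a = √[μ(2/r₂ − 1/a_t)] = 1.0432 km/s.
Second burn Δv₂ = |v₂ − v_a| = 0.5919 km/s.
Total Δv = Δv₁ + Δv₂ = 1.440 km/s.

Δv = 1440 m/s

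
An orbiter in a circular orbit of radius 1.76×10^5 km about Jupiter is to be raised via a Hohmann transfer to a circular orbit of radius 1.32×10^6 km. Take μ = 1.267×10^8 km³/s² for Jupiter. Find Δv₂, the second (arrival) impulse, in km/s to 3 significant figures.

The Hohmann ellipse has a_t = (r₁ + r₂)/2 = 7.480×10^5 km.
On the circular orbit at r = 1.320×10^6 km, v_c = √(μ/r) = 9.797 km/s.
Transfer-orbit speed at the same r (vis-viva, a = a_t): v_t = √[μ(2/r − 1/a_t)] = 4.752 km/s.
Δv₂ = |v_t − v_c| = |4.752 − 9.797| = 5.045 km/s.

Δv₂ = 5.04 km/s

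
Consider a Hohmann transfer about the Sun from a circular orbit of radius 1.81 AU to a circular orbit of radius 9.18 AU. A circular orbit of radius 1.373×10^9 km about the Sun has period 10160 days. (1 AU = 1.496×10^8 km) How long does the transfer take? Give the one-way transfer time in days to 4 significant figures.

From Kepler's third law T² = 4π²r³/μ at r = 1.373×10^9 km, T = 10160 days = 10160 × 86400 s = 8.77824×10^8 s: μ = 4π²r³/T² = 1.32604×10^11 km³/s².
In km: r₁ = 1.81 × 1.496×10^8 = 2.70776×10^8 km; r₂ = 9.18 × 1.496×10^8 = 1.373328×10^9 km.
The Hohmann ellipse has a_t = (r₁ + r₂)/2 = 8.22052×10^8 km.
Transfer time t = π√(a_t³/μ) = π√((8.22052×10^8)³ / 1.32604×10^11) = 2.033×10^8 s.
Converting: 2.033×10^8 s ÷ 86400 s/day = 2353 days.

t = 2353 days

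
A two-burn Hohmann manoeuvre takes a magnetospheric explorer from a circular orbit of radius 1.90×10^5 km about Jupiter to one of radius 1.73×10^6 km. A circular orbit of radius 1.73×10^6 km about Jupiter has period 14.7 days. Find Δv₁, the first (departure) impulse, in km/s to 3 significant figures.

From Kepler's third law T² = 4π²r³/μ at r = 1.73×10^6 km, T = 14.7 days = 14.7 × 86400 s = 1.27008×10^6 s: μ = 4π²r³/T² = 1.26717×10^8 km³/s².
Transfer-ellipse semi-major axis a_t = (r₁ + r₂)/2 = (1.900×10^5 + 1.730×10^6)/2 = 9.600×10^5 km.
Circular speed at r = 1.900×10^5 km: v_c = √(μ/r) = 25.825 km/s.
Transfer-orbit speed at the same r (vis-viva, a = a_t): v_t = √[μ(2/r − 1/a_t)] = 34.668 km/s.
Δv₁ = |v_t − v_c| = |34.668 − 25.825| = 8.843 km/s.

Δv₁ = 8.84 km/s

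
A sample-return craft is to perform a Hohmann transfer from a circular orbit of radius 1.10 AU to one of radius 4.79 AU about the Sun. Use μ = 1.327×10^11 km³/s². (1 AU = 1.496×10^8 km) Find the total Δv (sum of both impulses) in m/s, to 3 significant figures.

Δv = 13100 m/s

In km: r₁ = 1.10 × 1.496×10^8 = 1.6456×10^8 km; r₂ = 4.79 × 1.496×10^8 = 7.16584×10^8 km.
Semi-major axis of the transfer orbit: a_t = (1.6456×10^8 + 7.16584×10^8)/2 = 4.40572×10^8 km.
At r₁ the circular-orbit speed is v₁ = √(μ/r₁) = 28.397 km/s.
On the transfer ellipse at r₁, vis-viva equation gives v_p = √[μ(2/r₁ − 1/a_t)] = 36.216 km/s.
First burn Δv₁ = |v_p − v₁| = 7.819 km/s.
At r₂, v₂ = √(μ/r₂) = 13.608 km/s.
Transfer-orbit speed at r₂: v_a = √[μ(2/r₂ − 1/a_t)] = 8.3168 km/s.
Second burn Δv₂ = |v₂ − v_a| = 5.291 km/s.
Total Δv = Δv₁ + Δv₂ = 13.11 km/s.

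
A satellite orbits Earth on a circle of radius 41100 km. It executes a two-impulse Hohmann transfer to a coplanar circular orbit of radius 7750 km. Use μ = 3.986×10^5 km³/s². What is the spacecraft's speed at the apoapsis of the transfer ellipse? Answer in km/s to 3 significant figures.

v = 1.75 km/s

Semi-major axis of the transfer orbit: a_t = (41100 + 7750)/2 = 24425 km.
At apoapsis, r = 41100 km.
Vis-viva: v = √[μ(2/r − 1/a_t)] = √[3.986×10^5 × (2/41100 − 1/24425)] = 1.754 km/s.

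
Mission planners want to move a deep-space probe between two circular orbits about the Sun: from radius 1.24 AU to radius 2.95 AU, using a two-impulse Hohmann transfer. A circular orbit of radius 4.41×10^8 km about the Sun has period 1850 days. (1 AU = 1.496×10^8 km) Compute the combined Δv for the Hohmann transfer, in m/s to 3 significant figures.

From Kepler's third law T² = 4π²r³/μ at r = 4.41×10^8 km, T = 1850 days = 1850 × 86400 s = 1.5984×10^8 s: μ = 4π²r³/T² = 1.32527×10^11 km³/s².
In km: r₁ = 1.24 × 1.496×10^8 = 1.85504×10^8 km; r₂ = 2.95 × 1.496×10^8 = 4.4132×10^8 km.
Semi-major axis of the transfer orbit: a_t = (1.85504×10^8 + 4.4132×10^8)/2 = 3.13412×10^8 km.
At r₁ the circular-orbit speed is v₁ = √(μ/r₁) = 26.7286 km/s.
On the transfer ellipse at r₁, vis-viva equation gives v_p = √[μ(2/r₁ − 1/a_t)] = 31.7172 km/s.
First burn Δv₁ = |v_p − v₁| = 4.989 km/s.
Circular speed at r₂: v₂ = √(μ/r₂) = 17.329 km/s.
Transfer-orbit speed at r₂: v_a = √[μ(2/r₂ − 1/a_t)] = 13.332 km/s.
Second burn Δv₂ = |v₂ − v_a| = 3.997 km/s.
Δv = Δv₁ + Δv₂ = 4.989 + 3.997 = 8.986 km/s.

Δv = 8990 m/s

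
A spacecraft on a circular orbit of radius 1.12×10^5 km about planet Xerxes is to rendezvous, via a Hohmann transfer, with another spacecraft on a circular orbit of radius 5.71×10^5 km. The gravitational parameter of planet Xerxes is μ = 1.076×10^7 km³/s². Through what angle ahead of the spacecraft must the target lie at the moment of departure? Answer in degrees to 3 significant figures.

The Hohmann ellipse has a_t = (r₁ + r₂)/2 = 3.415×10^5 km.
Transfer time t = π√(a_t³/μ) = 1.9113×10^5 s.
The target's mean motion on its circular orbit is ω₂ = √(μ/r₂³) = 7.6024×10^-6 rad/s.
Angle swept by the target during transfer: ω₂·t = 1.45305 rad = 83.254°.
Arrival is 180° from departure on the ellipse, so φ = 180° − 83.254° = 96.7°.

φ = 96.7°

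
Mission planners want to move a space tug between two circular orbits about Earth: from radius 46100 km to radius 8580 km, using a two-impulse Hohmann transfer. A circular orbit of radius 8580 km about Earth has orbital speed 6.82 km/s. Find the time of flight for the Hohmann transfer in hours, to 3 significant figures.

From the circular-orbit relation v² = μ/r at r = 8580 km: μ = v²r = (6.82)² × 8580 = 3.99076×10^5 km³/s².
Semi-major axis of the transfer orbit: a_t = (46100 + 8580)/2 = 27340 km.
By Kepler's third law the transfer-orbit period is T = 2π√(a_t³/μ), so t = T/2 = 22480 s.
Converting: 22480 s ÷ 3600 s/hour = 6.24 hours.

t = 6.24 hours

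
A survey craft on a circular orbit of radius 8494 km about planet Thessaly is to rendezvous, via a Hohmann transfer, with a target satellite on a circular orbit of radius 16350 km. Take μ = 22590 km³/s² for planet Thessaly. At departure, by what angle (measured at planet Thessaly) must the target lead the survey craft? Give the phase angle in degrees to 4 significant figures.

φ = 60.80°

The Hohmann ellipse has a_t = (r₁ + r₂)/2 = 12422 km.
Transfer time t = π√(a_t³/μ) = 28940 s.
The target's mean motion on its circular orbit is ω₂ = √(μ/r₂³) = 7.189×10^-5 rad/s.
Angle swept by the target during transfer: ω₂·t = 2.080 rad = 119.2°.
Arrival is 180° from departure on the ellipse, so φ = 180° − 119.2° = 60.80°.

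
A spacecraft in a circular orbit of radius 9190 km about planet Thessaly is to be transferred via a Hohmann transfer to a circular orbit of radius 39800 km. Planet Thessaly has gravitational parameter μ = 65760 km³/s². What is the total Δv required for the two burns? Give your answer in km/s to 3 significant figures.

Semi-major axis of the transfer orbit: a_t = (9190 + 39800)/2 = 24495 km.
At r₁ the circular-orbit speed is v₁ = √(μ/r₁) = 2.6750 km/s.
Transfer-orbit speed at r₁ (vis-viva equation): v_p = √[μ(2/r₁ − 1/a_t)] = 3.4098 km/s.
First burn Δv₁ = |v_p − v₁| = 0.7348 km/s.
Circular speed at r₂: v₂ = √(μ/r₂) = 1.2854 km/s.
Transfer-orbit speed at r₂: v_a = √[μ(2/r₂ − 1/a_t)] = 0.78733 km/s.
Second burn Δv₂ = |v₂ − v_a| = 0.4981 km/s.
Δv = Δv₁ + Δv₂ = 0.7348 + 0.4981 = 1.233 km/s.

Δv = 1.23 km/s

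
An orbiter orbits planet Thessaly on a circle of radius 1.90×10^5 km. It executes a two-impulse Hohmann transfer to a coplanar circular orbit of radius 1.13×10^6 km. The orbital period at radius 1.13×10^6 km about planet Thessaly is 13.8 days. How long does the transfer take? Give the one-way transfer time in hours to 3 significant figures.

From Kepler's third law T² = 4π²r³/μ at r = 1.13×10^6 km, T = 13.8 days = 13.8 × 86400 s = 1.19232×10^6 s: μ = 4π²r³/T² = 4.00691×10^7 km³/s².
Semi-major axis of the transfer orbit: a_t = (1.900×10^5 + 1.130×10^6)/2 = 6.600×10^5 km.
By Kepler's third law the transfer-orbit period is T = 2π√(a_t³/μ), so t = T/2 = 2.661×10^5 s.
Converting: 2.661×10^5 s ÷ 3600 s/hour = 73.9 hours.

t = 73.9 hours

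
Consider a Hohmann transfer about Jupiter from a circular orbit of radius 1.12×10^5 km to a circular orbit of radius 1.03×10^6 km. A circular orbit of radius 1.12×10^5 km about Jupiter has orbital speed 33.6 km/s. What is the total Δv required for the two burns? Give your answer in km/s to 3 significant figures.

From the circular-orbit relation v² = μ/r at r = 1.12×10^5 km: μ = v²r = (33.6)² × 1.12×10^5 = 1.26444×10^8 km³/s².
Transfer-ellipse semi-major axis a_t = (r₁ + r₂)/2 = (1.120×10^5 + 1.030×10^6)/2 = 5.710×10^5 km.
At r₁ the circular-orbit speed is v₁ = √(μ/r₁) = 33.60 km/s.
Transfer-orbit speed at r₁ (vis-viva equation): v_p = √[μ(2/r₁ − 1/a_t)] = 45.13 km/s.
First burn Δv₁ = |v_p − v₁| = 11.53 km/s.
At r₂, v₂ = √(μ/r₂) = 11.08 km/s.
Transfer-orbit speed at r₂: v_a = √[μ(2/r₂ − 1/a_t)] = 4.907 km/s.
Second burn Δv₂ = |v₂ − v_a| = 6.173 km/s.
Total Δv = Δv₁ + Δv₂ = 17.70 km/s.

Δv = 17.7 km/s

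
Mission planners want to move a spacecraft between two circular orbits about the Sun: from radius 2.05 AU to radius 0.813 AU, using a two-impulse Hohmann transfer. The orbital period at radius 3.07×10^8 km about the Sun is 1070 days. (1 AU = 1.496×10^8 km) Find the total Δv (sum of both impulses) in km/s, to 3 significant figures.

Δv = 11.7 km/s

From Kepler's third law T² = 4π²r³/μ at r = 3.07×10^8 km, T = 1070 days = 1070 × 86400 s = 9.2448×10^7 s: μ = 4π²r³/T² = 1.33653×10^11 km³/s².
In km: r₁ = 2.05 × 1.496×10^8 = 3.0668×10^8 km; r₂ = 0.813 × 1.496×10^8 = 1.216248×10^8 km.
Semi-major axis of the transfer orbit: a_t = (3.0668×10^8 + 1.216248×10^8)/2 = 2.141524×10^8 km.
Circular speed at r₁: v₁ = √(μ/r₁) = √(1.33653×10^11/3.0668×10^8) = 20.876 km/s.
Transfer-orbit speed at r₁ (v² = μ(2/r − 1/a)): v_a = √[μ(2/r₁ − 1/a_t)] = 15.732 km/s.
First burn Δv₁ = |v_a − v₁| = 5.144 km/s.
At r₂, v₂ = √(μ/r₂) = 33.15 km/s.
Transfer-orbit speed at r₂: v_p = √[μ(2/r₂ − 1/a_t)] = 39.67 km/s.
Second burn Δv₂ = |v₂ − v_p| = 6.520 km/s.
Total Δv = Δv₁ + Δv₂ = 11.66 km/s.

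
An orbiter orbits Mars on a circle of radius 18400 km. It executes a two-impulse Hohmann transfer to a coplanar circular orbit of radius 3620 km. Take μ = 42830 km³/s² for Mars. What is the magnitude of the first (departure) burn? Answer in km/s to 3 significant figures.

Δv₁ = 0.651 km/s

The Hohmann ellipse has a_t = (r₁ + r₂)/2 = 11010 km.
On the circular orbit at r = 18400 km, v_c = √(μ/r) = 1.5257 km/s.
Transfer-orbit speed at the same r (vis-viva, a = a_t): v_t = √[μ(2/r − 1/a_t)] = 0.87483 km/s.
Δv₁ = |v_t − v_c| = |0.87483 − 1.5257| = 0.6509 km/s.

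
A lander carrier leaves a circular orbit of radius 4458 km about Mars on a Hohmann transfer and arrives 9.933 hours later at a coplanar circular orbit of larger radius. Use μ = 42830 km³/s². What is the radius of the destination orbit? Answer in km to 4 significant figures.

r₂ = 30950 km

Transfer time t = 9.933 hours = 35758.8 s, and t = π√(a_t³/μ).
So a_t = (μ t²/π²)^(1/3) = (42830 × (35758.8)² / π²)^(1/3) = 17704 km.
Since a_t = (r₁ + r₂)/2, r₂ = 2a_t − r₁ = 2×17704 − 4458 = 30950 km.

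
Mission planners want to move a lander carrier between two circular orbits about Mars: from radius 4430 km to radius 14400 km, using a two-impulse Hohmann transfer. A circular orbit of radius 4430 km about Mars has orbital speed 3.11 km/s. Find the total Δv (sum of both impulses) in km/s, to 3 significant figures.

Δv = 1.28 km/s

From the circular-orbit relation v² = μ/r at r = 4430 km: μ = v²r = (3.11)² × 4430 = 42847.4 km³/s².
The Hohmann ellipse has a_t = (r₁ + r₂)/2 = 9415 km.
Circular speed at r₁: v₁ = √(μ/r₁) = √(42847.4/4430) = 3.1100 km/s.
Transfer-orbit speed at r₁ (vis-viva equation): v_p = √[μ(2/r₁ − 1/a_t)] = 3.8462 km/s.
First burn Δv₁ = |v_p − v₁| = 0.7362 km/s.
Circular speed at r₂: v₂ = √(μ/r₂) = 1.72497 km/s.
Transfer-orbit speed at r₂: v_a = √[μ(2/r₂ − 1/a_t)] = 1.18324 km/s.
Second burn Δv₂ = |v₂ − v_a| = 0.5417 km/s.
Total Δv = Δv₁ + Δv₂ = 1.278 km/s.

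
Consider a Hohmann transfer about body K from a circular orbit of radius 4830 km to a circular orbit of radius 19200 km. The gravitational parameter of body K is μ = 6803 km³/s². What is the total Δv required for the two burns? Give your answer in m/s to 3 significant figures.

Δv = 531 m/s

The Hohmann ellipse has a_t = (r₁ + r₂)/2 = 12015 km.
At r₁ the circular-orbit speed is v₁ = √(μ/r₁) = 1.1868 km/s.
Transfer-orbit speed at r₁ (vis-viva): v_p = √[μ(2/r₁ − 1/a_t)] = 1.5003 km/s.
First burn Δv₁ = |v_p − v₁| = 0.3135 km/s.
At r₂, v₂ = √(μ/r₂) = 0.59525 km/s.
Transfer-orbit speed at r₂: v_a = √[μ(2/r₂ − 1/a_t)] = 0.37741 km/s.
Second burn Δv₂ = |v₂ − v_a| = 0.2178 km/s.
Δv = Δv₁ + Δv₂ = 0.3135 + 0.2178 = 0.5313 km/s.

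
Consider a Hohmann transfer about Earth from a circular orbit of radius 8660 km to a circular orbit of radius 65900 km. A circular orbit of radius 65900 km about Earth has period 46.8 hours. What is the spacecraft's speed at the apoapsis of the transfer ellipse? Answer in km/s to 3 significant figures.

v = 1.18 km/s

From Kepler's third law T² = 4π²r³/μ at r = 65900 km, T = 46.8 hours = 46.8 × 3600 s = 1.6848×10^5 s: μ = 4π²r³/T² = 3.98033×10^5 km³/s².
Transfer-ellipse semi-major axis a_t = (r₁ + r₂)/2 = (8660 + 65900)/2 = 37280 km.
At apoapsis, r = 65900 km.
From the vis-viva equation, v = √[μ(2/r − 1/a_t)] = 1.185 km/s.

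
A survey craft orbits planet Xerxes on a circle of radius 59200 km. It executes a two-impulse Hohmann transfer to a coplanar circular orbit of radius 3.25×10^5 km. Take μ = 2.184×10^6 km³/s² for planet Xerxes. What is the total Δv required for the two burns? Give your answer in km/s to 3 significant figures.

Δv = 2.98 km/s

Transfer-ellipse semi-major axis a_t = (r₁ + r₂)/2 = (59200 + 3.250×10^5)/2 = 1.921×10^5 km.
Circular speed at r₁: v₁ = √(μ/r₁) = √(2.184×10^6/59200) = 6.0739 km/s.
On the transfer ellipse at r₁, vis-viva equation gives v_p = √[μ(2/r₁ − 1/a_t)] = 7.9003 km/s.
First burn Δv₁ = |v_p − v₁| = 1.8264 km/s.
Circular speed at r₂: v₂ = √(μ/r₂) = 2.5923 km/s.
Transfer-orbit speed at r₂: v_a = √[μ(2/r₂ − 1/a_t)] = 1.4391 km/s.
Second burn Δv₂ = |v₂ − v_a| = 1.1532 km/s.
Δv = Δv₁ + Δv₂ = 1.8264 + 1.1532 = 2.980 km/s.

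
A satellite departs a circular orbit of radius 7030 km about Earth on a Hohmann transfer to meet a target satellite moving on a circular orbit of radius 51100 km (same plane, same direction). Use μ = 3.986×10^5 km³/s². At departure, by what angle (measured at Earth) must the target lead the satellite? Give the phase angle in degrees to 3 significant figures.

The Hohmann ellipse has a_t = (r₁ + r₂)/2 = 29065 km.
The half-period of the transfer ellipse is t = π√(a_t³/μ) = 24656.8 s.
Target angular speed ω₂ = √(μ/r₂³) = 5.46559×10^-5 rad/s.
Angle swept by the target during transfer: ω₂·t = 1.3476 rad = 77.21°.
Arrival is 180° from departure on the ellipse, so φ = 180° − 77.21° = 103°.

φ = 103°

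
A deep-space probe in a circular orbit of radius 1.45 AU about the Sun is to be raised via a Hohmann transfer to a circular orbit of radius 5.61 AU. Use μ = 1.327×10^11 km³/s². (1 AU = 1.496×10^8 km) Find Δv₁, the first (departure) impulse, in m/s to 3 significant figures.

In km: r₁ = 1.45 × 1.496×10^8 = 2.1692×10^8 km; r₂ = 5.61 × 1.496×10^8 = 8.39256×10^8 km.
Semi-major axis of the transfer orbit: a_t = (2.1692×10^8 + 8.39256×10^8)/2 = 5.28088×10^8 km.
Circular speed at r = 2.1692×10^8 km: v_c = √(μ/r) = 24.7335 km/s.
Vis-viva on the transfer ellipse at r = 2.1692×10^8 km gives v_t = √[μ(2/r − 1/a_t)] = 31.1803 km/s.
Δv₁ = |v_t − v_c| = |31.1803 − 24.7335| = 6.447 km/s.

Δv₁ = 6450 m/s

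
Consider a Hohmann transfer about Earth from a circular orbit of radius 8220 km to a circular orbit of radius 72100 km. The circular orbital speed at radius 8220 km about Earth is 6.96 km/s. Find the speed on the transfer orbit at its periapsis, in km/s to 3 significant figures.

From the circular-orbit relation v² = μ/r at r = 8220 km: μ = v²r = (6.96)² × 8220 = 3.98190×10^5 km³/s².
Semi-major axis of the transfer orbit: a_t = (8220 + 72100)/2 = 40160 km.
At periapsis, r = 8220 km.
Applying v² = μ(2/r − 1/a_t): v = 9.326 km/s.

v = 9.33 km/s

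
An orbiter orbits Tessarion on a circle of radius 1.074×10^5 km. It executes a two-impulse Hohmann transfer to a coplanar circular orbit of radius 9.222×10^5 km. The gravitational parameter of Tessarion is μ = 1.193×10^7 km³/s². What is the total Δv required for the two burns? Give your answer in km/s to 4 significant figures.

Δv = 5.521 km/s

Transfer-ellipse semi-major axis a_t = (r₁ + r₂)/2 = (1.074×10^5 + 9.222×10^5)/2 = 5.148×10^5 km.
At r₁ the circular-orbit speed is v₁ = √(μ/r₁) = 10.539 km/s.
On the transfer ellipse at r₁, v² = μ(2/r − 1/a) gives v_p = √[μ(2/r₁ − 1/a_t)] = 14.106 km/s.
First burn Δv₁ = |v_p − v₁| = 3.567 km/s.
Circular speed at r₂: v₂ = √(μ/r₂) = 3.597 km/s.
Transfer-orbit speed at r₂: v_a = √[μ(2/r₂ − 1/a_t)] = 1.643 km/s.
Second burn Δv₂ = |v₂ − v_a| = 1.954 km/s.
Δv = Δv₁ + Δv₂ = 3.567 + 1.954 = 5.521 km/s.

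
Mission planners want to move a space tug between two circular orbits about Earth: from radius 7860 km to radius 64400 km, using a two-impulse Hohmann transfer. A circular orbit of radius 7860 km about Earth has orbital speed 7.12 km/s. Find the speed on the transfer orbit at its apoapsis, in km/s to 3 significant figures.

v = 1.16 km/s

From the circular-orbit relation v² = μ/r at r = 7860 km: μ = v²r = (7.12)² × 7860 = 3.98458×10^5 km³/s².
Transfer-ellipse semi-major axis a_t = (r₁ + r₂)/2 = (7860 + 64400)/2 = 36130 km.
At apoapsis, r = 64400 km.
From the vis-viva equation, v = √[μ(2/r − 1/a_t)] = 1.160 km/s.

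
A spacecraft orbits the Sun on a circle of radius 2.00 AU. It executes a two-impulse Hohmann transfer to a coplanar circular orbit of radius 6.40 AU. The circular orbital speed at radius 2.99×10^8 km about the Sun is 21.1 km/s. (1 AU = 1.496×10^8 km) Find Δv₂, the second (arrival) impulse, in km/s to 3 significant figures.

Δv₂ = 3.65 km/s

From the circular-orbit relation v² = μ/r at r = 2.99×10^8 km: μ = v²r = (21.1)² × 2.99×10^8 = 1.33118×10^11 km³/s².
In km: r₁ = 2.00 × 1.496×10^8 = 2.992×10^8 km; r₂ = 6.40 × 1.496×10^8 = 9.5744×10^8 km.
Transfer-ellipse semi-major axis a_t = (r₁ + r₂)/2 = (2.992×10^8 + 9.5744×10^8)/2 = 6.2832×10^8 km.
On the circular orbit at r = 9.5744×10^8 km, v_c = √(μ/r) = 11.7913 km/s.
Transfer-orbit speed at the same r (vis-viva, a = a_t): v_t = √[μ(2/r − 1/a_t)] = 8.13678 km/s.
Δv₂ = |v_t − v_c| = |8.13678 − 11.7913| = 3.655 km/s.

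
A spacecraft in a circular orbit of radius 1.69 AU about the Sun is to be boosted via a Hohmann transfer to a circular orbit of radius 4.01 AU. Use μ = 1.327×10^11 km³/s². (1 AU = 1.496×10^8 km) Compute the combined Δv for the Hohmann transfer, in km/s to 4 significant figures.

Δv = 7.685 km/s

In km: r₁ = 1.69 × 1.496×10^8 = 2.52824×10^8 km; r₂ = 4.01 × 1.496×10^8 = 5.99896×10^8 km.
Transfer-ellipse semi-major axis a_t = (r₁ + r₂)/2 = (2.52824×10^8 + 5.99896×10^8)/2 = 4.2636×10^8 km.
Circular speed at r₁: v₁ = √(μ/r₁) = √(1.327×10^11/2.52824×10^8) = 22.910 km/s.
Transfer-orbit speed at r₁ (vis-viva equation): v_p = √[μ(2/r₁ − 1/a_t)] = 27.175 km/s.
First burn Δv₁ = |v_p − v₁| = 4.265 km/s.
At r₂, v₂ = √(μ/r₂) = 14.87 km/s.
Transfer-orbit speed at r₂: v_a = √[μ(2/r₂ − 1/a_t)] = 11.45 km/s.
Second burn Δv₂ = |v₂ − v_a| = 3.420 km/s.
Δv = Δv₁ + Δv₂ = 4.265 + 3.420 = 7.685 km/s.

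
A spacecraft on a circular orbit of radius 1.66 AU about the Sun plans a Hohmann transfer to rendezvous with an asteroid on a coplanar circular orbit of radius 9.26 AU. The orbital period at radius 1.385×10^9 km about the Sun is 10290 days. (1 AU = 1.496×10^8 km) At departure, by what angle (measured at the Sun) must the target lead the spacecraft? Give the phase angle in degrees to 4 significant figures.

From Kepler's third law T² = 4π²r³/μ at r = 1.385×10^9 km, T = 10290 days = 10290 × 86400 s = 8.89056×10^8 s: μ = 4π²r³/T² = 1.32694×10^11 km³/s².
In km: r₁ = 1.66 × 1.496×10^8 = 2.48336×10^8 km; r₂ = 9.26 × 1.496×10^8 = 1.385296×10^9 km.
Transfer-ellipse semi-major axis a_t = (r₁ + r₂)/2 = (2.48336×10^8 + 1.385296×10^9)/2 = 8.16816×10^8 km.
Transfer time t = π√(a_t³/μ) = 2.0133×10^8 s.
The target's mean motion on its circular orbit is ω₂ = √(μ/r₂³) = 7.0650×10^-9 rad/s.
Angle swept by the target during transfer: ω₂·t = 1.4224 rad = 81.50°.
Arrival is 180° from departure on the ellipse, so φ = 180° − 81.50° = 98.50°.

φ = 98.50°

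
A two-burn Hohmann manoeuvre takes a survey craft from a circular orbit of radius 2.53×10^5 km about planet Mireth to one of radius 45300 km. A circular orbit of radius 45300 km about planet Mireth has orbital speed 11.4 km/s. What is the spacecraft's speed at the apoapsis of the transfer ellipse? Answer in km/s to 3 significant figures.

v = 2.66 km/s

From the circular-orbit relation v² = μ/r at r = 45300 km: μ = v²r = (11.4)² × 45300 = 5.88719×10^6 km³/s².
Semi-major axis of the transfer orbit: a_t = (2.530×10^5 + 45300)/2 = 1.4915×10^5 km.
At apoapsis, r = 2.530×10^5 km.
Vis-viva: v = √[μ(2/r − 1/a_t)] = √[5.88719×10^6 × (2/2.530×10^5 − 1/1.4915×10^5)] = 2.658 km/s.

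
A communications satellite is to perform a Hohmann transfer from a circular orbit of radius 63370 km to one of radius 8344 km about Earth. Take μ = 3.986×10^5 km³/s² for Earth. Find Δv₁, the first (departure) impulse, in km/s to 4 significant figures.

Δv₁ = 1.298 km/s

Semi-major axis of the transfer orbit: a_t = (63370 + 8344)/2 = 35857 km.
On the circular orbit at r = 63370 km, v_c = √(μ/r) = 2.508 km/s.
Transfer-orbit speed at the same r (vis-viva, a = a_t): v_t = √[μ(2/r − 1/a_t)] = 1.210 km/s.
Δv₁ = |v_t − v_c| = |1.210 − 2.508| = 1.298 km/s.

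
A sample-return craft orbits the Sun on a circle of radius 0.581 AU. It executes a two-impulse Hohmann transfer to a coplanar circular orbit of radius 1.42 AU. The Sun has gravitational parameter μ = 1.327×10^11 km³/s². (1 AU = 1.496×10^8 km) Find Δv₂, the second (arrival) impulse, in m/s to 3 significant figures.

Δv₂ = 5950 m/s

In km: r₁ = 0.581 × 1.496×10^8 = 8.69176×10^7 km; r₂ = 1.42 × 1.496×10^8 = 2.12432×10^8 km.
The Hohmann ellipse has a_t = (r₁ + r₂)/2 = 1.496748×10^8 km.
On the circular orbit at r = 2.12432×10^8 km, v_c = √(μ/r) = 24.993 km/s.
Transfer-orbit speed at the same r (vis-viva, a = a_t): v_t = √[μ(2/r − 1/a_t)] = 19.046 km/s.
Δv₂ = |v_t − v_c| = |19.046 − 24.993| = 5.947 km/s.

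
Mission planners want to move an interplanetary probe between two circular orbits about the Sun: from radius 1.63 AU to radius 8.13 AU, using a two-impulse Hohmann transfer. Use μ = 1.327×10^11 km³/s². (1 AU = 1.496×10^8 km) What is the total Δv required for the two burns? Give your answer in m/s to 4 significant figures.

Δv = 11190 m/s

In km: r₁ = 1.63 × 1.496×10^8 = 2.43848×10^8 km; r₂ = 8.13 × 1.496×10^8 = 1.216248×10^9 km.
Semi-major axis of the transfer orbit: a_t = (2.43848×10^8 + 1.216248×10^9)/2 = 7.30048×10^8 km.
Circular speed at r₁: v₁ = √(μ/r₁) = √(1.327×10^11/2.43848×10^8) = 23.328 km/s.
Transfer-orbit speed at r₁ (vis-viva equation): v_p = √[μ(2/r₁ − 1/a_t)] = 30.110 km/s.
First burn Δv₁ = |v_p − v₁| = 6.782 km/s.
Circular speed at r₂: v₂ = √(μ/r₂) = 10.4454 km/s.
Transfer-orbit speed at r₂: v_a = √[μ(2/r₂ − 1/a_t)] = 6.03682 km/s.
Second burn Δv₂ = |v₂ − v_a| = 4.409 km/s.
Total Δv = Δv₁ + Δv₂ = 11.19 km/s.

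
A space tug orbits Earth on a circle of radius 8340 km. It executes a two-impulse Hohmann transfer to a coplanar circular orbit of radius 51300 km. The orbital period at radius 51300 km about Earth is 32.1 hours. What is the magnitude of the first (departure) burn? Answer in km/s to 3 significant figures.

Δv₁ = 2.16 km/s

From Kepler's third law T² = 4π²r³/μ at r = 51300 km, T = 32.1 hours = 32.1 × 3600 s = 1.1556×10^5 s: μ = 4π²r³/T² = 3.99114×10^5 km³/s².
Transfer-ellipse semi-major axis a_t = (r₁ + r₂)/2 = (8340 + 51300)/2 = 29820 km.
Circular speed at r = 8340 km: v_c = √(μ/r) = 6.9178 km/s.
Transfer-orbit speed at the same r (vis-viva, a = a_t): v_t = √[μ(2/r − 1/a_t)] = 9.0734 km/s.
Δv₁ = |v_t − v_c| = |9.0734 − 6.9178| = 2.156 km/s.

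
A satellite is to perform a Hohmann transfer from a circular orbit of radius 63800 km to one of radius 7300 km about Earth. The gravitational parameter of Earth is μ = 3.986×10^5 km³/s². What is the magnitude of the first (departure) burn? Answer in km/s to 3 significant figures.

Semi-major axis of the transfer orbit: a_t = (63800 + 7300)/2 = 35550 km.
On the circular orbit at r = 63800 km, v_c = √(μ/r) = 2.500 km/s.
Vis-viva on the transfer ellipse at r = 63800 km gives v_t = √[μ(2/r − 1/a_t)] = 1.133 km/s.
Δv₁ = |v_t − v_c| = |1.133 − 2.500| = 1.367 km/s.

Δv₁ = 1.37 km/s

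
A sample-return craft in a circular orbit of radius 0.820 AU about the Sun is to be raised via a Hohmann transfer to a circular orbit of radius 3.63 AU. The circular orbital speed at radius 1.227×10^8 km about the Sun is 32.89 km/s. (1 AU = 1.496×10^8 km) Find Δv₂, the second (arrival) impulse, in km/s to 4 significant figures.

From the circular-orbit relation v² = μ/r at r = 1.227×10^8 km: μ = v²r = (32.89)² × 1.227×10^8 = 1.32731×10^11 km³/s².
In km: r₁ = 0.820 × 1.496×10^8 = 1.22672×10^8 km; r₂ = 3.63 × 1.496×10^8 = 5.43048×10^8 km.
Semi-major axis of the transfer orbit: a_t = (1.22672×10^8 + 5.43048×10^8)/2 = 3.3286×10^8 km.
On the circular orbit at r = 5.43048×10^8 km, v_c = √(μ/r) = 15.634 km/s.
Vis-viva on the transfer ellipse at r = 5.43048×10^8 km gives v_t = √[μ(2/r − 1/a_t)] = 9.4909 km/s.
Δv₂ = |v_t − v_c| = |9.4909 − 15.634| = 6.143 km/s.

Δv₂ = 6.143 km/s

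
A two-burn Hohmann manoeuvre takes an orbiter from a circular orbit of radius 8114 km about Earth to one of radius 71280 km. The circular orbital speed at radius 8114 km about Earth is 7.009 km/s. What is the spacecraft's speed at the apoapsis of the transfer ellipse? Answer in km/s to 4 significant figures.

From the circular-orbit relation v² = μ/r at r = 8114 km: μ = v²r = (7.009)² × 8114 = 3.98609×10^5 km³/s².
Transfer-ellipse semi-major axis a_t = (r₁ + r₂)/2 = (8114 + 71280)/2 = 39697 km.
The apoapsis of the transfer ellipse is at r = 71280 km.
Vis-viva: v = √[μ(2/r − 1/a_t)] = √[3.98609×10^5 × (2/71280 − 1/39697)] = 1.069 km/s.

v = 1.069 km/s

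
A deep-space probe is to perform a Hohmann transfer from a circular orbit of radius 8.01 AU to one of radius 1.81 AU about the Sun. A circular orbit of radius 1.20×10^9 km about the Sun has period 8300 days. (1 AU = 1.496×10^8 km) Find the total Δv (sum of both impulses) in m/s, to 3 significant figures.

Δv = 10300 m/s

From Kepler's third law T² = 4π²r³/μ at r = 1.20×10^9 km, T = 8300 days = 8300 × 86400 s = 7.1712×10^8 s: μ = 4π²r³/T² = 1.32654×10^11 km³/s².
In km: r₁ = 8.01 × 1.496×10^8 = 1.198296×10^9 km; r₂ = 1.81 × 1.496×10^8 = 2.70776×10^8 km.
Transfer-ellipse semi-major axis a_t = (r₁ + r₂)/2 = (1.198296×10^9 + 2.70776×10^8)/2 = 7.34536×10^8 km.
At r₁ the circular-orbit speed is v₁ = √(μ/r₁) = 10.5215 km/s.
On the transfer ellipse at r₁, vis-viva gives v_a = √[μ(2/r₁ − 1/a_t)] = 6.38817 km/s.
First burn Δv₁ = |v_a − v₁| = 4.133 km/s.
At r₂, v₂ = √(μ/r₂) = 22.1337 km/s.
Transfer-orbit speed at r₂: v_p = √[μ(2/r₂ − 1/a_t)] = 28.2703 km/s.
Second burn Δv₂ = |v₂ − v_p| = 6.137 km/s.
Δv = Δv₁ + Δv₂ = 4.133 + 6.137 = 10.27 km/s.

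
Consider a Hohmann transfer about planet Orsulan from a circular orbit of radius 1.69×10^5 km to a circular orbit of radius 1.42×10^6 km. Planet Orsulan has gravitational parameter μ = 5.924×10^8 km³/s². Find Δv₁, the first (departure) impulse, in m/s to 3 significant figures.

Δv₁ = 19900 m/s

Transfer-ellipse semi-major axis a_t = (r₁ + r₂)/2 = (1.690×10^5 + 1.420×10^6)/2 = 7.945×10^5 km.
Circular speed at r = 1.690×10^5 km: v_c = √(μ/r) = 59.206 km/s.
Vis-viva on the transfer ellipse at r = 1.690×10^5 km gives v_t = √[μ(2/r − 1/a_t)] = 79.152 km/s.
Δv₁ = |v_t − v_c| = |79.152 − 59.206| = 19.95 km/s.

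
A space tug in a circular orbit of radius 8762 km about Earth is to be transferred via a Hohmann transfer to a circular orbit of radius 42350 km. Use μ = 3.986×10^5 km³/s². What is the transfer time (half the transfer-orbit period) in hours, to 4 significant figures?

The Hohmann ellipse has a_t = (r₁ + r₂)/2 = 25556 km.
Half the transfer-orbit period gives t = π√(a_t³/μ) = 20330 s.
Converting: 20330 s ÷ 3600 s/hour = 5.647 hours.

t = 5.647 hours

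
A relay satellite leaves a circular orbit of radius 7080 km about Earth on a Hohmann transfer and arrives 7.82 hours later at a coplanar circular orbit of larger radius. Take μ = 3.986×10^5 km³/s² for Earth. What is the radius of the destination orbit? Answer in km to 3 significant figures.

r₂ = 56400 km

Transfer time t = 7.82 hours = 28152 s, and t = π√(a_t³/μ).
So a_t = (μ t²/π²)^(1/3) = (3.986×10^5 × (28152)² / π²)^(1/3) = 31751 km.
Since a_t = (r₁ + r₂)/2, r₂ = 2a_t − r₁ = 2×31751 − 7080 = 56422 km.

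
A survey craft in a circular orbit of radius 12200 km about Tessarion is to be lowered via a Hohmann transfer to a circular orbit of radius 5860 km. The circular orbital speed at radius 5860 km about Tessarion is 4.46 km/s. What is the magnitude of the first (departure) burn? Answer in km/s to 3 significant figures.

From the circular-orbit relation v² = μ/r at r = 5860 km: μ = v²r = (4.46)² × 5860 = 1.16565×10^5 km³/s².
Transfer-ellipse semi-major axis a_t = (r₁ + r₂)/2 = (12200 + 5860)/2 = 9030 km.
On the circular orbit at r = 12200 km, v_c = √(μ/r) = 3.091 km/s.
Transfer-orbit speed at the same r (vis-viva, a = a_t): v_t = √[μ(2/r − 1/a_t)] = 2.490 km/s.
Δv₁ = |v_t − v_c| = |2.490 − 3.091| = 0.6010 km/s.

Δv₁ = 0.601 km/s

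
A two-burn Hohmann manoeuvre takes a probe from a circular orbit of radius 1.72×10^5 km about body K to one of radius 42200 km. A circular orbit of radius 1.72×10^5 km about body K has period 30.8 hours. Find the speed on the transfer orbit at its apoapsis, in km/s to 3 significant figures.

From Kepler's third law T² = 4π²r³/μ at r = 1.72×10^5 km, T = 30.8 hours = 30.8 × 3600 s = 1.1088×10^5 s: μ = 4π²r³/T² = 1.63395×10^7 km³/s².
The Hohmann ellipse has a_t = (r₁ + r₂)/2 = 1.071×10^5 km.
The apoapsis of the transfer ellipse is at r = 1.720×10^5 km.
Vis-viva: v = √[μ(2/r − 1/a_t)] = √[1.63395×10^7 × (2/1.720×10^5 − 1/1.071×10^5)] = 6.118 km/s.

v = 6.12 km/s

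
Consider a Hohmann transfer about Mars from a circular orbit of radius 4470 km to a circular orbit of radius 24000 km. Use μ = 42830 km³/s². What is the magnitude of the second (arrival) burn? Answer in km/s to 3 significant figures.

The Hohmann ellipse has a_t = (r₁ + r₂)/2 = 14235 km.
On the circular orbit at r = 24000 km, v_c = √(μ/r) = 1.3359 km/s.
Transfer-orbit speed at the same r (vis-viva, a = a_t): v_t = √[μ(2/r − 1/a_t)] = 0.74859 km/s.
Δv₂ = |v_t − v_c| = |0.74859 − 1.3359| = 0.5873 km/s.

Δv₂ = 0.587 km/s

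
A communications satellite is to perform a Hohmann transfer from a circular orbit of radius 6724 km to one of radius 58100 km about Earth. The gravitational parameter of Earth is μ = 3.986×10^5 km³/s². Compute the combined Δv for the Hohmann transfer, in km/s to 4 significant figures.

Δv = 4.035 km/s

Transfer-ellipse semi-major axis a_t = (r₁ + r₂)/2 = (6724 + 58100)/2 = 32412 km.
Circular speed at r₁: v₁ = √(μ/r₁) = √(3.986×10^5/6724) = 7.6994 km/s.
On the transfer ellipse at r₁, vis-viva gives v_p = √[μ(2/r₁ − 1/a_t)] = 10.308 km/s.
First burn Δv₁ = |v_p − v₁| = 2.609 km/s.
Circular speed at r₂: v₂ = √(μ/r₂) = 2.619 km/s.
Transfer-orbit speed at r₂: v_a = √[μ(2/r₂ − 1/a_t)] = 1.193 km/s.
Second burn Δv₂ = |v₂ − v_a| = 1.426 km/s.
Total Δv = Δv₁ + Δv₂ = 4.035 km/s.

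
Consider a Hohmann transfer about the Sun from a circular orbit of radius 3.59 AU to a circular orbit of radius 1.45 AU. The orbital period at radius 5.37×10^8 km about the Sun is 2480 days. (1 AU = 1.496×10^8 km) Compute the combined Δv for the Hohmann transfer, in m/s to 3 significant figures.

From Kepler's third law T² = 4π²r³/μ at r = 5.37×10^8 km, T = 2480 days = 2480 × 86400 s = 2.14272×10^8 s: μ = 4π²r³/T² = 1.33153×10^11 km³/s².
In km: r₁ = 3.59 × 1.496×10^8 = 5.37064×10^8 km; r₂ = 1.45 × 1.496×10^8 = 2.1692×10^8 km.
Transfer-ellipse semi-major axis a_t = (r₁ + r₂)/2 = (5.37064×10^8 + 2.1692×10^8)/2 = 3.76992×10^8 km.
Circular speed at r₁: v₁ = √(μ/r₁) = √(1.33153×10^11/5.37064×10^8) = 15.746 km/s.
Transfer-orbit speed at r₁ (vis-viva): v_a = √[μ(2/r₁ − 1/a_t)] = 11.944 km/s.
First burn Δv₁ = |v_a − v₁| = 3.802 km/s.
Circular speed at r₂: v₂ = √(μ/r₂) = 24.7757 km/s.
Transfer-orbit speed at r₂: v_p = √[μ(2/r₂ − 1/a_t)] = 29.5715 km/s.
Second burn Δv₂ = |v₂ − v_p| = 4.796 km/s.
Δv = Δv₁ + Δv₂ = 3.802 + 4.796 = 8.598 km/s.

Δv = 8600 m/s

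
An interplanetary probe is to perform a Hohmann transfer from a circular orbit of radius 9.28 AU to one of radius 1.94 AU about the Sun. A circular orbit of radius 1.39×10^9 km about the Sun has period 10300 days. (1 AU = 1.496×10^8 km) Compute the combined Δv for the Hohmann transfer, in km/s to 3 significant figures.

Δv = 10.2 km/s

From Kepler's third law T² = 4π²r³/μ at r = 1.39×10^9 km, T = 10300 days = 10300 × 86400 s = 8.8992×10^8 s: μ = 4π²r³/T² = 1.33876×10^11 km³/s².
In km: r₁ = 9.28 × 1.496×10^8 = 1.388288×10^9 km; r₂ = 1.94 × 1.496×10^8 = 2.90224×10^8 km.
Semi-major axis of the transfer orbit: a_t = (1.388288×10^9 + 2.90224×10^8)/2 = 8.39256×10^8 km.
At r₁ the circular-orbit speed is v₁ = √(μ/r₁) = 9.820 km/s.
Transfer-orbit speed at r₁ (v² = μ(2/r − 1/a)): v_a = √[μ(2/r₁ − 1/a_t)] = 5.775 km/s.
First burn Δv₁ = |v_a − v₁| = 4.045 km/s.
At r₂, v₂ = √(μ/r₂) = 21.4775 km/s.
Transfer-orbit speed at r₂: v_p = √[μ(2/r₂ − 1/a_t)] = 27.6234 km/s.
Second burn Δv₂ = |v₂ − v_p| = 6.146 km/s.
Total Δv = Δv₁ + Δv₂ = 10.19 km/s.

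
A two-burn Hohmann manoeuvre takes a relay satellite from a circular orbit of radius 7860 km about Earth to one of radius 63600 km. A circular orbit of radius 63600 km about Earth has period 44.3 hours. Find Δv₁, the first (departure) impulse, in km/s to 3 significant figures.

Δv₁ = 2.38 km/s

From Kepler's third law T² = 4π²r³/μ at r = 63600 km, T = 44.3 hours = 44.3 × 3600 s = 1.5948×10^5 s: μ = 4π²r³/T² = 3.99318×10^5 km³/s².
Semi-major axis of the transfer orbit: a_t = (7860 + 63600)/2 = 35730 km.
On the circular orbit at r = 7860 km, v_c = √(μ/r) = 7.128 km/s.
Vis-viva on the transfer ellipse at r = 7860 km gives v_t = √[μ(2/r − 1/a_t)] = 9.510 km/s.
Δv₁ = |v_t − v_c| = |9.510 − 7.128| = 2.382 km/s.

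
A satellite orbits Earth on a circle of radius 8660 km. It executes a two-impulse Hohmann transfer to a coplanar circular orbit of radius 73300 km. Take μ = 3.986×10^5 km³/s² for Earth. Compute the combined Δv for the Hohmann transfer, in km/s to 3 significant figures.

Δv = 3.55 km/s

Semi-major axis of the transfer orbit: a_t = (8660 + 73300)/2 = 40980 km.
At r₁ the circular-orbit speed is v₁ = √(μ/r₁) = 6.7844 km/s.
On the transfer ellipse at r₁, vis-viva gives v_p = √[μ(2/r₁ − 1/a_t)] = 9.0735 km/s.
First burn Δv₁ = |v_p − v₁| = 2.289 km/s.
Circular speed at r₂: v₂ = √(μ/r₂) = 2.332 km/s.
Transfer-orbit speed at r₂: v_a = √[μ(2/r₂ − 1/a_t)] = 1.072 km/s.
Second burn Δv₂ = |v₂ − v_a| = 1.260 km/s.
Total Δv = Δv₁ + Δv₂ = 3.549 km/s.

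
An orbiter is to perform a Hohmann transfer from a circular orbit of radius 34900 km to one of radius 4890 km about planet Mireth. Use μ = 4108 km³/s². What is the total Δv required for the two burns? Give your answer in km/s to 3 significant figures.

Semi-major axis of the transfer orbit: a_t = (34900 + 4890)/2 = 19895 km.
At r₁ the circular-orbit speed is v₁ = √(μ/r₁) = 0.3431 km/s.
On the transfer ellipse at r₁, vis-viva gives v_a = √[μ(2/r₁ − 1/a_t)] = 0.1701 km/s.
First burn Δv₁ = |v_a − v₁| = 0.1730 km/s.
At r₂, v₂ = √(μ/r₂) = 0.9166 km/s.
Transfer-orbit speed at r₂: v_p = √[μ(2/r₂ − 1/a_t)] = 1.214 km/s.
Second burn Δv₂ = |v₂ − v_p| = 0.2974 km/s.
Total Δv = Δv₁ + Δv₂ = 0.4704 km/s.

Δv = 0.470 km/s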